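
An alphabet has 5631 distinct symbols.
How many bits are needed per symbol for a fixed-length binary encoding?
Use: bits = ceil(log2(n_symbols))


log2(5631) = 12.4592
Bracket: 2^12 = 4096 < 5631 <= 2^13 = 8192
So ceil(log2(5631)) = 13

bits = ceil(log2(5631)) = ceil(12.4592) = 13 bits


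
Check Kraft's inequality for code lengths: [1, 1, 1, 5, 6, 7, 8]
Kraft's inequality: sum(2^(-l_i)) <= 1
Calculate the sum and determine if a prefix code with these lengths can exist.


Sum = 2^(-1) + 2^(-1) + 2^(-1) + 2^(-5) + 2^(-6) + 2^(-7) + 2^(-8)
    = 0.5 + 0.5 + 0.5 + 0.03125 + 0.015625 + 0.0078125 + 0.00390625
    = 399/256 = 1.55859375
Since 1.55859375 > 1, Kraft's inequality is NOT satisfied.
A prefix code with these lengths CANNOT exist.

Kraft sum = 1.55859375. Not satisfied.


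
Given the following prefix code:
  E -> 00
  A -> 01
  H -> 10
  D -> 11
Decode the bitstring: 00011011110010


Decoding step by step:
Bits 00 -> E
Bits 01 -> A
Bits 10 -> H
Bits 11 -> D
Bits 11 -> D
Bits 00 -> E
Bits 10 -> H


Decoded message: EAHDDEH


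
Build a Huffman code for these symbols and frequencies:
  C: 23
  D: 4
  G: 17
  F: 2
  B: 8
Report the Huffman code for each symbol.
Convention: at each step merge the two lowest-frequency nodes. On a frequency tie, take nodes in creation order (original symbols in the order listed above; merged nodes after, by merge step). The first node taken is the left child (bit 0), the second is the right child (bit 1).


Huffman tree construction:
Step 1: Merge F(2) + D(4) = 6
Step 2: Merge (F+D)(6) + B(8) = 14
Step 3: Merge ((F+D)+B)(14) + G(17) = 31
Step 4: Merge C(23) + (((F+D)+B)+G)(31) = 54
Read each symbol's code off the tree from the root (left child = 0, right child = 1).

Codes:
  C: 0 (length 1)
  D: 1001 (length 4)
  G: 11 (length 2)
  F: 1000 (length 4)
  B: 101 (length 3)
Average code length: 105/54 = 1.9444 bits/symbol


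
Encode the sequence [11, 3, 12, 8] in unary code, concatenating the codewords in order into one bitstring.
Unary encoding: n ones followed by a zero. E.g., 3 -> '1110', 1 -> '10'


Encode each number as n ones followed by a terminating 0:
  11 -> 111111111110 (12 bits)
  3 -> 1110 (4 bits)
  12 -> 1111111111110 (13 bits)
  8 -> 111111110 (9 bits)
Total length = 12 + 4 + 13 + 9 = 38 bits.

Unary([11, 3, 12, 8]) = 11111111111011101111111111110111111110 (38 bits)


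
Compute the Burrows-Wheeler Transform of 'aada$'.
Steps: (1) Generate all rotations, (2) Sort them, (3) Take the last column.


Rotations (sorted):
  0: $aada -> last char: a
  1: a$aad -> last char: d
  2: aada$ -> last char: $
  3: ada$a -> last char: a
  4: da$aa -> last char: a


BWT = ad$aa


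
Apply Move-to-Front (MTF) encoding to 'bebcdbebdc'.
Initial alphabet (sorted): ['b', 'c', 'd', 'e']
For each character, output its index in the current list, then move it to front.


MTF encoding:
'b': index 0 in ['b', 'c', 'd', 'e'] -> ['b', 'c', 'd', 'e']
'e': index 3 in ['b', 'c', 'd', 'e'] -> ['e', 'b', 'c', 'd']
'b': index 1 in ['e', 'b', 'c', 'd'] -> ['b', 'e', 'c', 'd']
'c': index 2 in ['b', 'e', 'c', 'd'] -> ['c', 'b', 'e', 'd']
'd': index 3 in ['c', 'b', 'e', 'd'] -> ['d', 'c', 'b', 'e']
'b': index 2 in ['d', 'c', 'b', 'e'] -> ['b', 'd', 'c', 'e']
'e': index 3 in ['b', 'd', 'c', 'e'] -> ['e', 'b', 'd', 'c']
'b': index 1 in ['e', 'b', 'd', 'c'] -> ['b', 'e', 'd', 'c']
'd': index 2 in ['b', 'e', 'd', 'c'] -> ['d', 'b', 'e', 'c']
'c': index 3 in ['d', 'b', 'e', 'c'] -> ['c', 'd', 'b', 'e']


Output: [0, 3, 1, 2, 3, 2, 3, 1, 2, 3]


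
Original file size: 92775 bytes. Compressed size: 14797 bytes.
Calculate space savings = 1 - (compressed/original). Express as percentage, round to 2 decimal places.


ratio = compressed/original = 14797/92775 = 0.159493
savings = 1 - ratio = 1 - 0.159493 = 0.840507
as a percentage: 0.840507 * 100 = 84.05%

Space savings = 1 - 14797/92775 = 84.05%


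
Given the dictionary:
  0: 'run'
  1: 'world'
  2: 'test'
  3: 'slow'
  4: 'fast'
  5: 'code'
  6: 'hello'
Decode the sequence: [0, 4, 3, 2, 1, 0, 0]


Look up each index in the dictionary:
  0 -> 'run'
  4 -> 'fast'
  3 -> 'slow'
  2 -> 'test'
  1 -> 'world'
  0 -> 'run'
  0 -> 'run'

Decoded: "run fast slow test world run run"


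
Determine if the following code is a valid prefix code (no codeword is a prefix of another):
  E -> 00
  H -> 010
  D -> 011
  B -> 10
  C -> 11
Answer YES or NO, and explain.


Checking each pair (does one codeword prefix another?):
  E='00' vs H='010': no prefix
  E='00' vs D='011': no prefix
  E='00' vs B='10': no prefix
  E='00' vs C='11': no prefix
  H='010' vs E='00': no prefix
  H='010' vs D='011': no prefix
  H='010' vs B='10': no prefix
  H='010' vs C='11': no prefix
  D='011' vs E='00': no prefix
  D='011' vs H='010': no prefix
  D='011' vs B='10': no prefix
  D='011' vs C='11': no prefix
  B='10' vs E='00': no prefix
  B='10' vs H='010': no prefix
  B='10' vs D='011': no prefix
  B='10' vs C='11': no prefix
  C='11' vs E='00': no prefix
  C='11' vs H='010': no prefix
  C='11' vs D='011': no prefix
  C='11' vs B='10': no prefix
No violation found over all pairs.

YES -- this is a valid prefix code. No codeword is a prefix of any other codeword.


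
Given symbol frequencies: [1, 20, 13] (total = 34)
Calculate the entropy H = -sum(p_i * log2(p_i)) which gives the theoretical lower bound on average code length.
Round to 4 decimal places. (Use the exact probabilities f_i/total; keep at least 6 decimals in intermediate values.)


Per-symbol terms -p_i * log2(p_i) with p_i = f_i/34:
  p = 1/34 = 0.029412: log2(p) = -5.087463, -p*log2(p) = 0.149631
  p = 20/34 = 0.588235: log2(p) = -0.765535, -p*log2(p) = 0.450315
  p = 13/34 = 0.382353: log2(p) = -1.387023, -p*log2(p) = 0.530332
H = 0.149631 + 0.450315 + 0.530332 = 1.130278

H = 1.1303 bits/symbol


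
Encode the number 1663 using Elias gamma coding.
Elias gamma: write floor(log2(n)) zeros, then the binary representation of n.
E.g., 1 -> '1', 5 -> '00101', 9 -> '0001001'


num_bits = floor(log2(1663)) + 1 = 11
leading_zeros = num_bits - 1 = 10
binary(1663) = 11001111111

Elias gamma(1663) = '0000000000' + '11001111111' = 000000000011001111111 (21 bits)


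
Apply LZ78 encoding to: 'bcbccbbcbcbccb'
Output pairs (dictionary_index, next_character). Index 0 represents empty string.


LZ78 encoding steps:
Dictionary: {0: ''}
Step 1: w='' (idx 0), next='b' -> output (0, 'b'), add 'b' as idx 1
Step 2: w='' (idx 0), next='c' -> output (0, 'c'), add 'c' as idx 2
Step 3: w='b' (idx 1), next='c' -> output (1, 'c'), add 'bc' as idx 3
Step 4: w='c' (idx 2), next='b' -> output (2, 'b'), add 'cb' as idx 4
Step 5: w='bc' (idx 3), next='b' -> output (3, 'b'), add 'bcb' as idx 5
Step 6: w='cb' (idx 4), next='c' -> output (4, 'c'), add 'cbc' as idx 6
Step 7: w='cb' (idx 4), end of input -> output (4, '')


Encoded: [(0, 'b'), (0, 'c'), (1, 'c'), (2, 'b'), (3, 'b'), (4, 'c'), (4, '')]


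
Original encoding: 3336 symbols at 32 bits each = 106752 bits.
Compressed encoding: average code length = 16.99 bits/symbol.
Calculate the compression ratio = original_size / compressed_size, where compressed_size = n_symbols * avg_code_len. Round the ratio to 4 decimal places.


original_size = n_symbols * orig_bits = 3336 * 32 = 106752 bits
compressed_size = n_symbols * avg_code_len = 3336 * 16.99 = 56678.64 bits
ratio = original_size / compressed_size = 106752 / 56678.64 = 1.8835

Compression ratio = 1.8835


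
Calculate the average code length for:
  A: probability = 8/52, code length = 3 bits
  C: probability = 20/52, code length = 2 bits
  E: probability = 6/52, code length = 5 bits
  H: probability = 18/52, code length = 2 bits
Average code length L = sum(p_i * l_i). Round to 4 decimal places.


Weighted contributions p_i * l_i:
  A: (8/52) * 3 = 24/52
  C: (20/52) * 2 = 40/52
  E: (6/52) * 5 = 30/52
  H: (18/52) * 2 = 36/52
Sum = (24 + 40 + 30 + 36)/52 = 130/52

L = 130/52 = 2.5000 bits/symbol


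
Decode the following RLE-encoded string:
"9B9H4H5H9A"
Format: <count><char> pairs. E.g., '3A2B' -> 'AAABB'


Expanding each <count><char> pair:
  9B -> 'BBBBBBBBB'
  9H -> 'HHHHHHHHH'
  4H -> 'HHHH'
  5H -> 'HHHHH'
  9A -> 'AAAAAAAAA'

Decoded = BBBBBBBBBHHHHHHHHHHHHHHHHHHAAAAAAAAA


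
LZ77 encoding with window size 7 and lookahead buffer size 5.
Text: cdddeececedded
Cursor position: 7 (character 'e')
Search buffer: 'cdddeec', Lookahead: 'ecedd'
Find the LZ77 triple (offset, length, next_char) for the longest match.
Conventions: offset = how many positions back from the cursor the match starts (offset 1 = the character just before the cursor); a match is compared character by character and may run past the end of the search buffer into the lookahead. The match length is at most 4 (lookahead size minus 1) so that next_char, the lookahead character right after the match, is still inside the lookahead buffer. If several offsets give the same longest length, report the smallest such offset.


Try each offset into the search buffer:
  offset=1 (pos 6, char 'c'): match length 0
  offset=2 (pos 5, char 'e'): match length 3
  offset=3 (pos 4, char 'e'): match length 1
  offset=4 (pos 3, char 'd'): match length 0
  offset=5 (pos 2, char 'd'): match length 0
  offset=6 (pos 1, char 'd'): match length 0
  offset=7 (pos 0, char 'c'): match length 0
Longest match has length 3 at offset 2.
next_char = character at position 7 + 3 = 10 -> 'd'

Best match: offset=2, length=3 (matching 'ece' starting at position 5)
LZ77 triple: (2, 3, 'd')


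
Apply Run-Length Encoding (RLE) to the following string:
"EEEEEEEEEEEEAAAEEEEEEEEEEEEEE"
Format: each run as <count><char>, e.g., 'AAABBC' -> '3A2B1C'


Scanning runs left to right:
  i=0: run of 'E' x 12 -> '12E'
  i=12: run of 'A' x 3 -> '3A'
  i=15: run of 'E' x 14 -> '14E'

RLE = 12E3A14E


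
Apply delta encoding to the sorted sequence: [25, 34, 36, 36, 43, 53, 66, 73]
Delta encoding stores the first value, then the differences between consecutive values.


First value: 25
Deltas:
  34 - 25 = 9
  36 - 34 = 2
  36 - 36 = 0
  43 - 36 = 7
  53 - 43 = 10
  66 - 53 = 13
  73 - 66 = 7


Delta encoded: [25, 9, 2, 0, 7, 10, 13, 7]


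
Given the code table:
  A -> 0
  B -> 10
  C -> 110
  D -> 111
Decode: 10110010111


Decoding:
10 -> B
110 -> C
0 -> A
10 -> B
111 -> D


Result: BCABD


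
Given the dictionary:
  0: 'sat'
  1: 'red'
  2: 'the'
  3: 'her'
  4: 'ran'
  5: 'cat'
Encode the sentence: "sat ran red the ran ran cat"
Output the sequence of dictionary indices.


Look up each word in the dictionary:
  'sat' -> 0
  'ran' -> 4
  'red' -> 1
  'the' -> 2
  'ran' -> 4
  'ran' -> 4
  'cat' -> 5

Encoded: [0, 4, 1, 2, 4, 4, 5]


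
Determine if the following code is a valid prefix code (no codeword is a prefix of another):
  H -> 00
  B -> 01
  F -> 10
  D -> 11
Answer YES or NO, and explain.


Checking each pair (does one codeword prefix another?):
  H='00' vs B='01': no prefix
  H='00' vs F='10': no prefix
  H='00' vs D='11': no prefix
  B='01' vs H='00': no prefix
  B='01' vs F='10': no prefix
  B='01' vs D='11': no prefix
  F='10' vs H='00': no prefix
  F='10' vs B='01': no prefix
  F='10' vs D='11': no prefix
  D='11' vs H='00': no prefix
  D='11' vs B='01': no prefix
  D='11' vs F='10': no prefix
No violation found over all pairs.

YES -- this is a valid prefix code. No codeword is a prefix of any other codeword.


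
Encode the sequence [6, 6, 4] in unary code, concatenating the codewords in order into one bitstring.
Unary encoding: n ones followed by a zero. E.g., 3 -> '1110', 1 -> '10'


Encode each number as n ones followed by a terminating 0:
  6 -> 1111110 (7 bits)
  6 -> 1111110 (7 bits)
  4 -> 11110 (5 bits)
Total length = 7 + 7 + 5 = 19 bits.

Unary([6, 6, 4]) = 1111110111111011110 (19 bits)


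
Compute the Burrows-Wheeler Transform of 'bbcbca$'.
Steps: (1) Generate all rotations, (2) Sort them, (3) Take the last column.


Rotations (sorted):
  0: $bbcbca -> last char: a
  1: a$bbcbc -> last char: c
  2: bbcbca$ -> last char: $
  3: bca$bbc -> last char: c
  4: bcbca$b -> last char: b
  5: ca$bbcb -> last char: b
  6: cbca$bb -> last char: b


BWT = ac$cbbb


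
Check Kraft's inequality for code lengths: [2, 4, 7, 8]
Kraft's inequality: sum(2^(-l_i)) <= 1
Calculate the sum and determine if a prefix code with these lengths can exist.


Sum = 2^(-2) + 2^(-4) + 2^(-7) + 2^(-8)
    = 0.25 + 0.0625 + 0.0078125 + 0.00390625
    = 83/256 = 0.32421875
Since 0.32421875 <= 1, Kraft's inequality IS satisfied.
A prefix code with these lengths CAN exist.

Kraft sum = 0.32421875. Satisfied.


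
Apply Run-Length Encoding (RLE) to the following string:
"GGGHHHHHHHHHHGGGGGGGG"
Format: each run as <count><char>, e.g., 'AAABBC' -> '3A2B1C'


Scanning runs left to right:
  i=0: run of 'G' x 3 -> '3G'
  i=3: run of 'H' x 10 -> '10H'
  i=13: run of 'G' x 8 -> '8G'

RLE = 3G10H8G


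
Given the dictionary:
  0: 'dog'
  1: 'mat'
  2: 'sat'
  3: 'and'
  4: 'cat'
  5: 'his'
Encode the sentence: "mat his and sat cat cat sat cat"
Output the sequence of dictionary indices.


Look up each word in the dictionary:
  'mat' -> 1
  'his' -> 5
  'and' -> 3
  'sat' -> 2
  'cat' -> 4
  'cat' -> 4
  'sat' -> 2
  'cat' -> 4

Encoded: [1, 5, 3, 2, 4, 4, 2, 4]


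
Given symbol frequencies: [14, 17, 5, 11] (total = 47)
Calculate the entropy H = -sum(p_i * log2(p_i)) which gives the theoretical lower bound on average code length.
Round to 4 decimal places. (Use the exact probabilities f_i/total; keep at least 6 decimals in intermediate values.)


Per-symbol terms -p_i * log2(p_i) with p_i = f_i/47:
  p = 14/47 = 0.297872: log2(p) = -1.747234, -p*log2(p) = 0.520453
  p = 17/47 = 0.361702: log2(p) = -1.467126, -p*log2(p) = 0.530663
  p = 5/47 = 0.106383: log2(p) = -3.232661, -p*log2(p) = 0.343900
  p = 11/47 = 0.234043: log2(p) = -2.095157, -p*log2(p) = 0.490356
H = 0.520453 + 0.530663 + 0.343900 + 0.490356 = 1.885372

H = 1.8854 bits/symbol


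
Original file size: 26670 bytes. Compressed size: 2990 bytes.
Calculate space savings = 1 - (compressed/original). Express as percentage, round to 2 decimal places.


ratio = compressed/original = 2990/26670 = 0.112111
savings = 1 - ratio = 1 - 0.112111 = 0.887889
as a percentage: 0.887889 * 100 = 88.79%

Space savings = 1 - 2990/26670 = 88.79%


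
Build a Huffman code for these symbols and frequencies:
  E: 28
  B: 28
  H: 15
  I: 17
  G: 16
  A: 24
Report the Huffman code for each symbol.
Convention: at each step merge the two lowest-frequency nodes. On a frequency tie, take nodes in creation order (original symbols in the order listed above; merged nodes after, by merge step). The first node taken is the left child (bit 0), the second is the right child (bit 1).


Huffman tree construction:
Step 1: Merge H(15) + G(16) = 31
Step 2: Merge I(17) + A(24) = 41
Step 3: Merge E(28) + B(28) = 56
Step 4: Merge (H+G)(31) + (I+A)(41) = 72
Step 5: Merge (E+B)(56) + ((H+G)+(I+A))(72) = 128
Read each symbol's code off the tree from the root (left child = 0, right child = 1).

Codes:
  E: 00 (length 2)
  B: 01 (length 2)
  H: 100 (length 3)
  I: 110 (length 3)
  G: 101 (length 3)
  A: 111 (length 3)
Average code length: 328/128 = 2.5625 bits/symbol


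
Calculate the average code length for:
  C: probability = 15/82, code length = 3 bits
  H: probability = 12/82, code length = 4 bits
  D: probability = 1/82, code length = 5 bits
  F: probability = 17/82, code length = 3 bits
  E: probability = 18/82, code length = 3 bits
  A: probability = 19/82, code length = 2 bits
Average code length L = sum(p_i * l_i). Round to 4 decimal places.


Weighted contributions p_i * l_i:
  C: (15/82) * 3 = 45/82
  H: (12/82) * 4 = 48/82
  D: (1/82) * 5 = 5/82
  F: (17/82) * 3 = 51/82
  E: (18/82) * 3 = 54/82
  A: (19/82) * 2 = 38/82
Sum = (45 + 48 + 5 + 51 + 54 + 38)/82 = 241/82

L = 241/82 = 2.9390 bits/symbol


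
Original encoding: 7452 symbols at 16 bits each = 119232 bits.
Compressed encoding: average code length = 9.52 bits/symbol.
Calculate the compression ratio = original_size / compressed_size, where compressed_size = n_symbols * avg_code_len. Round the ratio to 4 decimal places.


original_size = n_symbols * orig_bits = 7452 * 16 = 119232 bits
compressed_size = n_symbols * avg_code_len = 7452 * 9.52 = 70943.04 bits
ratio = original_size / compressed_size = 119232 / 70943.04 = 1.6807

Compression ratio = 1.6807


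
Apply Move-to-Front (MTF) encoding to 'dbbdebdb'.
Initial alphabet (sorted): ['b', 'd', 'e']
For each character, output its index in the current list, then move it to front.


MTF encoding:
'd': index 1 in ['b', 'd', 'e'] -> ['d', 'b', 'e']
'b': index 1 in ['d', 'b', 'e'] -> ['b', 'd', 'e']
'b': index 0 in ['b', 'd', 'e'] -> ['b', 'd', 'e']
'd': index 1 in ['b', 'd', 'e'] -> ['d', 'b', 'e']
'e': index 2 in ['d', 'b', 'e'] -> ['e', 'd', 'b']
'b': index 2 in ['e', 'd', 'b'] -> ['b', 'e', 'd']
'd': index 2 in ['b', 'e', 'd'] -> ['d', 'b', 'e']
'b': index 1 in ['d', 'b', 'e'] -> ['b', 'd', 'e']


Output: [1, 1, 0, 1, 2, 2, 2, 1]


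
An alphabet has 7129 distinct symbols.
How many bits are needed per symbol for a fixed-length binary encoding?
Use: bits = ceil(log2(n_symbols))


log2(7129) = 12.7995
Bracket: 2^12 = 4096 < 7129 <= 2^13 = 8192
So ceil(log2(7129)) = 13

bits = ceil(log2(7129)) = ceil(12.7995) = 13 bits


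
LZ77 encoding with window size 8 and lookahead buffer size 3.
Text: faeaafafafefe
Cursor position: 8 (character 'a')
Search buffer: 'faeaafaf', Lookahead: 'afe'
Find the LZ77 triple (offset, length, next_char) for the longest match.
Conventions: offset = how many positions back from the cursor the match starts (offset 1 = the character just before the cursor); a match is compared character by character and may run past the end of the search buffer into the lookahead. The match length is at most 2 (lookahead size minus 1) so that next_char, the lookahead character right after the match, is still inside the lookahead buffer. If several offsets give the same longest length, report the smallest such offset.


Try each offset into the search buffer:
  offset=1 (pos 7, char 'f'): match length 0
  offset=2 (pos 6, char 'a'): match length 2
  offset=3 (pos 5, char 'f'): match length 0
  offset=4 (pos 4, char 'a'): match length 2
  offset=5 (pos 3, char 'a'): match length 1
  offset=6 (pos 2, char 'e'): match length 0
  offset=7 (pos 1, char 'a'): match length 1
  offset=8 (pos 0, char 'f'): match length 0
Longest match has length 2, found at offsets 2, 4; take the smallest, offset 2.
next_char = character at position 8 + 2 = 10 -> 'e'

Best match: offset=2, length=2 (matching 'af' starting at position 6)
LZ77 triple: (2, 2, 'e')


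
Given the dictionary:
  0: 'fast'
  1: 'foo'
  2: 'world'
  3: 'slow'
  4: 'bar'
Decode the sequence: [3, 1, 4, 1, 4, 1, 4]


Look up each index in the dictionary:
  3 -> 'slow'
  1 -> 'foo'
  4 -> 'bar'
  1 -> 'foo'
  4 -> 'bar'
  1 -> 'foo'
  4 -> 'bar'

Decoded: "slow foo bar foo bar foo bar"


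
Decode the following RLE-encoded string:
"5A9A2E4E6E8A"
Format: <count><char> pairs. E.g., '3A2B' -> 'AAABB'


Expanding each <count><char> pair:
  5A -> 'AAAAA'
  9A -> 'AAAAAAAAA'
  2E -> 'EE'
  4E -> 'EEEE'
  6E -> 'EEEEEE'
  8A -> 'AAAAAAAA'

Decoded = AAAAAAAAAAAAAAEEEEEEEEEEEEAAAAAAAA


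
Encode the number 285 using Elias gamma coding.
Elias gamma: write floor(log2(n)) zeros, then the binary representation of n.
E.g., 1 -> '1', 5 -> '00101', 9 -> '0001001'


num_bits = floor(log2(285)) + 1 = 9
leading_zeros = num_bits - 1 = 8
binary(285) = 100011101

Elias gamma(285) = '00000000' + '100011101' = 00000000100011101 (17 bits)


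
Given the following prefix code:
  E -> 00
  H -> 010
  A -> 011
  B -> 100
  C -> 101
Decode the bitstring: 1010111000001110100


Decoding step by step:
Bits 101 -> C
Bits 011 -> A
Bits 100 -> B
Bits 00 -> E
Bits 011 -> A
Bits 101 -> C
Bits 00 -> E


Decoded message: CABEACE


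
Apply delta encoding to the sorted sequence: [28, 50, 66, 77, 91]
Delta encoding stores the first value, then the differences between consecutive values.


First value: 28
Deltas:
  50 - 28 = 22
  66 - 50 = 16
  77 - 66 = 11
  91 - 77 = 14


Delta encoded: [28, 22, 16, 11, 14]


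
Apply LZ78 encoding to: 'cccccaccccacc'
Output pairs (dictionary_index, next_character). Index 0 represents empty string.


LZ78 encoding steps:
Dictionary: {0: ''}
Step 1: w='' (idx 0), next='c' -> output (0, 'c'), add 'c' as idx 1
Step 2: w='c' (idx 1), next='c' -> output (1, 'c'), add 'cc' as idx 2
Step 3: w='cc' (idx 2), next='a' -> output (2, 'a'), add 'cca' as idx 3
Step 4: w='cc' (idx 2), next='c' -> output (2, 'c'), add 'ccc' as idx 4
Step 5: w='c' (idx 1), next='a' -> output (1, 'a'), add 'ca' as idx 5
Step 6: w='cc' (idx 2), end of input -> output (2, '')


Encoded: [(0, 'c'), (1, 'c'), (2, 'a'), (2, 'c'), (1, 'a'), (2, '')]


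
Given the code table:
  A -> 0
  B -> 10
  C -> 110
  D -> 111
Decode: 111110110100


Decoding:
111 -> D
110 -> C
110 -> C
10 -> B
0 -> A


Result: DCCBA


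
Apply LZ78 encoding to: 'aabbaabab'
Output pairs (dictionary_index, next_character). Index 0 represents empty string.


LZ78 encoding steps:
Dictionary: {0: ''}
Step 1: w='' (idx 0), next='a' -> output (0, 'a'), add 'a' as idx 1
Step 2: w='a' (idx 1), next='b' -> output (1, 'b'), add 'ab' as idx 2
Step 3: w='' (idx 0), next='b' -> output (0, 'b'), add 'b' as idx 3
Step 4: w='a' (idx 1), next='a' -> output (1, 'a'), add 'aa' as idx 4
Step 5: w='b' (idx 3), next='a' -> output (3, 'a'), add 'ba' as idx 5
Step 6: w='b' (idx 3), end of input -> output (3, '')


Encoded: [(0, 'a'), (1, 'b'), (0, 'b'), (1, 'a'), (3, 'a'), (3, '')]


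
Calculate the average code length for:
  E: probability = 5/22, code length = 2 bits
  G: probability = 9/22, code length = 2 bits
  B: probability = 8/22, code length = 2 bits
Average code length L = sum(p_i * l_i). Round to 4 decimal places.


Weighted contributions p_i * l_i:
  E: (5/22) * 2 = 10/22
  G: (9/22) * 2 = 18/22
  B: (8/22) * 2 = 16/22
Sum = (10 + 18 + 16)/22 = 44/22

L = 44/22 = 2.0000 bits/symbol


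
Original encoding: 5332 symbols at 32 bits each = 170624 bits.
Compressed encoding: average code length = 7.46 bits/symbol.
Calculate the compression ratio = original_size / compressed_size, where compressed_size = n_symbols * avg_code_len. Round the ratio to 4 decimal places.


original_size = n_symbols * orig_bits = 5332 * 32 = 170624 bits
compressed_size = n_symbols * avg_code_len = 5332 * 7.46 = 39776.72 bits
ratio = original_size / compressed_size = 170624 / 39776.72 = 4.2895

Compression ratio = 4.2895


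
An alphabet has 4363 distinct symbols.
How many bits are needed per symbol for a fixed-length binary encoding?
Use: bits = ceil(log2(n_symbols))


log2(4363) = 12.0911
Bracket: 2^12 = 4096 < 4363 <= 2^13 = 8192
So ceil(log2(4363)) = 13

bits = ceil(log2(4363)) = ceil(12.0911) = 13 bits


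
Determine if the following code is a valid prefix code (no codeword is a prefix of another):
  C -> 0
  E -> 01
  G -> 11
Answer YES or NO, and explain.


Checking each pair (does one codeword prefix another?):
  C='0' vs E='01': prefix -- VIOLATION

NO -- this is NOT a valid prefix code. C (0) is a prefix of E (01).


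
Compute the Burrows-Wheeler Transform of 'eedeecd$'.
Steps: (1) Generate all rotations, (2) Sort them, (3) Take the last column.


Rotations (sorted):
  0: $eedeecd -> last char: d
  1: cd$eedee -> last char: e
  2: d$eedeec -> last char: c
  3: deecd$ee -> last char: e
  4: ecd$eede -> last char: e
  5: edeecd$e -> last char: e
  6: eecd$eed -> last char: d
  7: eedeecd$ -> last char: $


BWT = deceeed$


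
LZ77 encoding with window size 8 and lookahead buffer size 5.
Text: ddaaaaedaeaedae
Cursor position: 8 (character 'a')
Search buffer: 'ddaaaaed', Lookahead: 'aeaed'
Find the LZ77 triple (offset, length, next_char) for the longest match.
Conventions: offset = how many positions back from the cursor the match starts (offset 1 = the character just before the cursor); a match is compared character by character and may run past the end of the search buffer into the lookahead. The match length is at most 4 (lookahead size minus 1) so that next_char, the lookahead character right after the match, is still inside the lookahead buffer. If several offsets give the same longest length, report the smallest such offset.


Try each offset into the search buffer:
  offset=1 (pos 7, char 'd'): match length 0
  offset=2 (pos 6, char 'e'): match length 0
  offset=3 (pos 5, char 'a'): match length 2
  offset=4 (pos 4, char 'a'): match length 1
  offset=5 (pos 3, char 'a'): match length 1
  offset=6 (pos 2, char 'a'): match length 1
  offset=7 (pos 1, char 'd'): match length 0
  offset=8 (pos 0, char 'd'): match length 0
Longest match has length 2 at offset 3.
next_char = character at position 8 + 2 = 10 -> 'a'

Best match: offset=3, length=2 (matching 'ae' starting at position 5)
LZ77 triple: (3, 2, 'a')


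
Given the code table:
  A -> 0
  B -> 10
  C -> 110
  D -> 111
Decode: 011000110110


Decoding:
0 -> A
110 -> C
0 -> A
0 -> A
110 -> C
110 -> C


Result: ACAACC


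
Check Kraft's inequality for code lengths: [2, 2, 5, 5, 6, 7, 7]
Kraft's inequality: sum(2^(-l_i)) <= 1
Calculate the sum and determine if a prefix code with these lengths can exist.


Sum = 2^(-2) + 2^(-2) + 2^(-5) + 2^(-5) + 2^(-6) + 2^(-7) + 2^(-7)
    = 0.25 + 0.25 + 0.03125 + 0.03125 + 0.015625 + 0.0078125 + 0.0078125
    = 76/128 = 0.59375
Since 0.59375 <= 1, Kraft's inequality IS satisfied.
A prefix code with these lengths CAN exist.

Kraft sum = 0.59375. Satisfied.


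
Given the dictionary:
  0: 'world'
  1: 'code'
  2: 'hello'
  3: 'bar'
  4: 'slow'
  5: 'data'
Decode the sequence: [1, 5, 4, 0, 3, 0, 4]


Look up each index in the dictionary:
  1 -> 'code'
  5 -> 'data'
  4 -> 'slow'
  0 -> 'world'
  3 -> 'bar'
  0 -> 'world'
  4 -> 'slow'

Decoded: "code data slow world bar world slow"


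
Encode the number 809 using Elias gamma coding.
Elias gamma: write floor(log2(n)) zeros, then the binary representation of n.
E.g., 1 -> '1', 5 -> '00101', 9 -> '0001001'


num_bits = floor(log2(809)) + 1 = 10
leading_zeros = num_bits - 1 = 9
binary(809) = 1100101001

Elias gamma(809) = '000000000' + '1100101001' = 0000000001100101001 (19 bits)


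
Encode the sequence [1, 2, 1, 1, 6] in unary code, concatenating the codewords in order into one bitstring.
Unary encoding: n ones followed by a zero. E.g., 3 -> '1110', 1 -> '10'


Encode each number as n ones followed by a terminating 0:
  1 -> 10 (2 bits)
  2 -> 110 (3 bits)
  1 -> 10 (2 bits)
  1 -> 10 (2 bits)
  6 -> 1111110 (7 bits)
Total length = 2 + 3 + 2 + 2 + 7 = 16 bits.

Unary([1, 2, 1, 1, 6]) = 1011010101111110 (16 bits)


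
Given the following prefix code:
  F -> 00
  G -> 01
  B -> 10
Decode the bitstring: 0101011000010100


Decoding step by step:
Bits 01 -> G
Bits 01 -> G
Bits 01 -> G
Bits 10 -> B
Bits 00 -> F
Bits 01 -> G
Bits 01 -> G
Bits 00 -> F


Decoded message: GGGBFGGF


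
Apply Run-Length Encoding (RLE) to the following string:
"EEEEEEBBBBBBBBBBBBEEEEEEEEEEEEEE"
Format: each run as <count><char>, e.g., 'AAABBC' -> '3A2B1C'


Scanning runs left to right:
  i=0: run of 'E' x 6 -> '6E'
  i=6: run of 'B' x 12 -> '12B'
  i=18: run of 'E' x 14 -> '14E'

RLE = 6E12B14E


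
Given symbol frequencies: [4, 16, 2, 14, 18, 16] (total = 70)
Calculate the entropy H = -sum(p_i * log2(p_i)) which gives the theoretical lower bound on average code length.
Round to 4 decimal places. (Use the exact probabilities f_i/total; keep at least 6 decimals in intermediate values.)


Per-symbol terms -p_i * log2(p_i) with p_i = f_i/70:
  p = 4/70 = 0.057143: log2(p) = -4.129283, -p*log2(p) = 0.235959
  p = 16/70 = 0.228571: log2(p) = -2.129283, -p*log2(p) = 0.486693
  p = 2/70 = 0.028571: log2(p) = -5.129283, -p*log2(p) = 0.146551
  p = 14/70 = 0.200000: log2(p) = -2.321928, -p*log2(p) = 0.464386
  p = 18/70 = 0.257143: log2(p) = -1.959358, -p*log2(p) = 0.503835
  p = 16/70 = 0.228571: log2(p) = -2.129283, -p*log2(p) = 0.486693
H = 0.235959 + 0.486693 + 0.146551 + 0.464386 + 0.503835 + 0.486693 = 2.324117

H = 2.3241 bits/symbol


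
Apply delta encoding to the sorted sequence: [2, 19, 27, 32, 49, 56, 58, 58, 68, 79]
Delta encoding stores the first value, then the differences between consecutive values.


First value: 2
Deltas:
  19 - 2 = 17
  27 - 19 = 8
  32 - 27 = 5
  49 - 32 = 17
  56 - 49 = 7
  58 - 56 = 2
  58 - 58 = 0
  68 - 58 = 10
  79 - 68 = 11


Delta encoded: [2, 17, 8, 5, 17, 7, 2, 0, 10, 11]


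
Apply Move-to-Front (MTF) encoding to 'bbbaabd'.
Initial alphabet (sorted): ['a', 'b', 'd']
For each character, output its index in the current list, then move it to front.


MTF encoding:
'b': index 1 in ['a', 'b', 'd'] -> ['b', 'a', 'd']
'b': index 0 in ['b', 'a', 'd'] -> ['b', 'a', 'd']
'b': index 0 in ['b', 'a', 'd'] -> ['b', 'a', 'd']
'a': index 1 in ['b', 'a', 'd'] -> ['a', 'b', 'd']
'a': index 0 in ['a', 'b', 'd'] -> ['a', 'b', 'd']
'b': index 1 in ['a', 'b', 'd'] -> ['b', 'a', 'd']
'd': index 2 in ['b', 'a', 'd'] -> ['d', 'b', 'a']


Output: [1, 0, 0, 1, 0, 1, 2]


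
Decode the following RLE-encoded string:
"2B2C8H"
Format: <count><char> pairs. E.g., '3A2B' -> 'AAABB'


Expanding each <count><char> pair:
  2B -> 'BB'
  2C -> 'CC'
  8H -> 'HHHHHHHH'

Decoded = BBCCHHHHHHHH


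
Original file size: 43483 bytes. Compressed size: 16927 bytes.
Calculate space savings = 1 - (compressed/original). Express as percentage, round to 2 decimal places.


ratio = compressed/original = 16927/43483 = 0.389279
savings = 1 - ratio = 1 - 0.389279 = 0.610721
as a percentage: 0.610721 * 100 = 61.07%

Space savings = 1 - 16927/43483 = 61.07%


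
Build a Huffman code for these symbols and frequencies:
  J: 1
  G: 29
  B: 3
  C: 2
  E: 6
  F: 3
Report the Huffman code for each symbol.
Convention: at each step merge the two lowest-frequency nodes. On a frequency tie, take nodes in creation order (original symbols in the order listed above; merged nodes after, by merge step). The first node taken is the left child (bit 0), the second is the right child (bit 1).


Huffman tree construction:
Step 1: Merge J(1) + C(2) = 3
Step 2: Merge B(3) + F(3) = 6
Step 3: Merge (J+C)(3) + E(6) = 9
Step 4: Merge (B+F)(6) + ((J+C)+E)(9) = 15
Step 5: Merge ((B+F)+((J+C)+E))(15) + G(29) = 44
Read each symbol's code off the tree from the root (left child = 0, right child = 1).

Codes:
  J: 0100 (length 4)
  G: 1 (length 1)
  B: 000 (length 3)
  C: 0101 (length 4)
  E: 011 (length 3)
  F: 001 (length 3)
Average code length: 77/44 = 1.7500 bits/symbol


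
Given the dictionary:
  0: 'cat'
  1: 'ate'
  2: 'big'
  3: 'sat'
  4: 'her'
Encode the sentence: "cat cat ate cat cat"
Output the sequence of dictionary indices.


Look up each word in the dictionary:
  'cat' -> 0
  'cat' -> 0
  'ate' -> 1
  'cat' -> 0
  'cat' -> 0

Encoded: [0, 0, 1, 0, 0]


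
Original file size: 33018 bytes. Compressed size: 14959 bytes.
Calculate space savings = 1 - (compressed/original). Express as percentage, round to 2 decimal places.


ratio = compressed/original = 14959/33018 = 0.453056
savings = 1 - ratio = 1 - 0.453056 = 0.546944
as a percentage: 0.546944 * 100 = 54.69%

Space savings = 1 - 14959/33018 = 54.69%


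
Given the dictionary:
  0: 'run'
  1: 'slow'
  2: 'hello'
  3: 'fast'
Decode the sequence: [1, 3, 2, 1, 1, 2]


Look up each index in the dictionary:
  1 -> 'slow'
  3 -> 'fast'
  2 -> 'hello'
  1 -> 'slow'
  1 -> 'slow'
  2 -> 'hello'

Decoded: "slow fast hello slow slow hello"


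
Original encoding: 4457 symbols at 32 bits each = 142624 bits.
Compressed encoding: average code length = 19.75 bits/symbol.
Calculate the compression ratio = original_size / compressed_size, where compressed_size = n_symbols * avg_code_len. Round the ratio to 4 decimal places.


original_size = n_symbols * orig_bits = 4457 * 32 = 142624 bits
compressed_size = n_symbols * avg_code_len = 4457 * 19.75 = 88025.75 bits
ratio = original_size / compressed_size = 142624 / 88025.75 = 1.6203

Compression ratio = 1.6203


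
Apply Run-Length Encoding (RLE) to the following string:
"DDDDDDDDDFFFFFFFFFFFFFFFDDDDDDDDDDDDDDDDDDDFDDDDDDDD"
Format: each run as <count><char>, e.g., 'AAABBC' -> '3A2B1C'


Scanning runs left to right:
  i=0: run of 'D' x 9 -> '9D'
  i=9: run of 'F' x 15 -> '15F'
  i=24: run of 'D' x 19 -> '19D'
  i=43: run of 'F' x 1 -> '1F'
  i=44: run of 'D' x 8 -> '8D'

RLE = 9D15F19D1F8D


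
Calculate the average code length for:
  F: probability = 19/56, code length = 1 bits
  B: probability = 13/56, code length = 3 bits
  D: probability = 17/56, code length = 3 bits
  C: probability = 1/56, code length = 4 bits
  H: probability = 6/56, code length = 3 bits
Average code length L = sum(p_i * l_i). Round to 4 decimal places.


Weighted contributions p_i * l_i:
  F: (19/56) * 1 = 19/56
  B: (13/56) * 3 = 39/56
  D: (17/56) * 3 = 51/56
  C: (1/56) * 4 = 4/56
  H: (6/56) * 3 = 18/56
Sum = (19 + 39 + 51 + 4 + 18)/56 = 131/56

L = 131/56 = 2.3393 bits/symbol


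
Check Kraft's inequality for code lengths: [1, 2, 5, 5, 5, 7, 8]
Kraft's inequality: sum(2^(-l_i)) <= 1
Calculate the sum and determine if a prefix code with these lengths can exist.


Sum = 2^(-1) + 2^(-2) + 2^(-5) + 2^(-5) + 2^(-5) + 2^(-7) + 2^(-8)
    = 0.5 + 0.25 + 0.03125 + 0.03125 + 0.03125 + 0.0078125 + 0.00390625
    = 219/256 = 0.85546875
Since 0.85546875 <= 1, Kraft's inequality IS satisfied.
A prefix code with these lengths CAN exist.

Kraft sum = 0.85546875. Satisfied.


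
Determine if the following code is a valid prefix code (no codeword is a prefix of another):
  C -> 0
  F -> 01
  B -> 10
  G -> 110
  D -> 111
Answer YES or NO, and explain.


Checking each pair (does one codeword prefix another?):
  C='0' vs F='01': prefix -- VIOLATION

NO -- this is NOT a valid prefix code. C (0) is a prefix of F (01).


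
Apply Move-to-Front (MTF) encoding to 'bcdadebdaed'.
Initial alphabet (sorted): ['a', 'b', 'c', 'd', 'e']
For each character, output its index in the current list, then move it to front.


MTF encoding:
'b': index 1 in ['a', 'b', 'c', 'd', 'e'] -> ['b', 'a', 'c', 'd', 'e']
'c': index 2 in ['b', 'a', 'c', 'd', 'e'] -> ['c', 'b', 'a', 'd', 'e']
'd': index 3 in ['c', 'b', 'a', 'd', 'e'] -> ['d', 'c', 'b', 'a', 'e']
'a': index 3 in ['d', 'c', 'b', 'a', 'e'] -> ['a', 'd', 'c', 'b', 'e']
'd': index 1 in ['a', 'd', 'c', 'b', 'e'] -> ['d', 'a', 'c', 'b', 'e']
'e': index 4 in ['d', 'a', 'c', 'b', 'e'] -> ['e', 'd', 'a', 'c', 'b']
'b': index 4 in ['e', 'd', 'a', 'c', 'b'] -> ['b', 'e', 'd', 'a', 'c']
'd': index 2 in ['b', 'e', 'd', 'a', 'c'] -> ['d', 'b', 'e', 'a', 'c']
'a': index 3 in ['d', 'b', 'e', 'a', 'c'] -> ['a', 'd', 'b', 'e', 'c']
'e': index 3 in ['a', 'd', 'b', 'e', 'c'] -> ['e', 'a', 'd', 'b', 'c']
'd': index 2 in ['e', 'a', 'd', 'b', 'c'] -> ['d', 'e', 'a', 'b', 'c']


Output: [1, 2, 3, 3, 1, 4, 4, 2, 3, 3, 2]


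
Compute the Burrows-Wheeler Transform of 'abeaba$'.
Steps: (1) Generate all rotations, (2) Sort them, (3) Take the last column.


Rotations (sorted):
  0: $abeaba -> last char: a
  1: a$abeab -> last char: b
  2: aba$abe -> last char: e
  3: abeaba$ -> last char: $
  4: ba$abea -> last char: a
  5: beaba$a -> last char: a
  6: eaba$ab -> last char: b


BWT = abe$aab


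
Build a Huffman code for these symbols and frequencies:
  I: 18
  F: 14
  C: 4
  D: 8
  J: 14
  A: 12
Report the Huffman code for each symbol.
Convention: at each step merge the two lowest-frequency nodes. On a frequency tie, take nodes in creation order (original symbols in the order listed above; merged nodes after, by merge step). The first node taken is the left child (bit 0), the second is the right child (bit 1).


Huffman tree construction:
Step 1: Merge C(4) + D(8) = 12
Step 2: Merge A(12) + (C+D)(12) = 24
Step 3: Merge F(14) + J(14) = 28
Step 4: Merge I(18) + (A+(C+D))(24) = 42
Step 5: Merge (F+J)(28) + (I+(A+(C+D)))(42) = 70
Read each symbol's code off the tree from the root (left child = 0, right child = 1).

Codes:
  I: 10 (length 2)
  F: 00 (length 2)
  C: 1110 (length 4)
  D: 1111 (length 4)
  J: 01 (length 2)
  A: 110 (length 3)
Average code length: 176/70 = 2.5143 bits/symbol


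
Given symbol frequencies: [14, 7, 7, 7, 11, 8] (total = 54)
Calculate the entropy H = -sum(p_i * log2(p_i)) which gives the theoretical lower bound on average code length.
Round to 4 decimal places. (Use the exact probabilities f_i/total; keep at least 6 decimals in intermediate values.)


Per-symbol terms -p_i * log2(p_i) with p_i = f_i/54:
  p = 14/54 = 0.259259: log2(p) = -1.947533, -p*log2(p) = 0.504916
  p = 7/54 = 0.129630: log2(p) = -2.947533, -p*log2(p) = 0.382088
  p = 7/54 = 0.129630: log2(p) = -2.947533, -p*log2(p) = 0.382088
  p = 7/54 = 0.129630: log2(p) = -2.947533, -p*log2(p) = 0.382088
  p = 11/54 = 0.203704: log2(p) = -2.295456, -p*log2(p) = 0.467593
  p = 8/54 = 0.148148: log2(p) = -2.754888, -p*log2(p) = 0.408131
H = 0.504916 + 0.382088 + 0.382088 + 0.382088 + 0.467593 + 0.408131 = 2.526904

H = 2.5269 bits/symbol


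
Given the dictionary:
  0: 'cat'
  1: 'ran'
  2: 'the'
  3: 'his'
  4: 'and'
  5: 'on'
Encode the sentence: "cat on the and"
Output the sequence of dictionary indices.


Look up each word in the dictionary:
  'cat' -> 0
  'on' -> 5
  'the' -> 2
  'and' -> 4

Encoded: [0, 5, 2, 4]


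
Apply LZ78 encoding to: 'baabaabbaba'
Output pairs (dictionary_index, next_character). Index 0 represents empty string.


LZ78 encoding steps:
Dictionary: {0: ''}
Step 1: w='' (idx 0), next='b' -> output (0, 'b'), add 'b' as idx 1
Step 2: w='' (idx 0), next='a' -> output (0, 'a'), add 'a' as idx 2
Step 3: w='a' (idx 2), next='b' -> output (2, 'b'), add 'ab' as idx 3
Step 4: w='a' (idx 2), next='a' -> output (2, 'a'), add 'aa' as idx 4
Step 5: w='b' (idx 1), next='b' -> output (1, 'b'), add 'bb' as idx 5
Step 6: w='ab' (idx 3), next='a' -> output (3, 'a'), add 'aba' as idx 6


Encoded: [(0, 'b'), (0, 'a'), (2, 'b'), (2, 'a'), (1, 'b'), (3, 'a')]


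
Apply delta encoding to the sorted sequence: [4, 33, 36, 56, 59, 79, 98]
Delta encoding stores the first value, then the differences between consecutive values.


First value: 4
Deltas:
  33 - 4 = 29
  36 - 33 = 3
  56 - 36 = 20
  59 - 56 = 3
  79 - 59 = 20
  98 - 79 = 19


Delta encoded: [4, 29, 3, 20, 3, 20, 19]


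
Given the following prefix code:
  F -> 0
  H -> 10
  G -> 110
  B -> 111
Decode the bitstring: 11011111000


Decoding step by step:
Bits 110 -> G
Bits 111 -> B
Bits 110 -> G
Bits 0 -> F
Bits 0 -> F


Decoded message: GBGFF


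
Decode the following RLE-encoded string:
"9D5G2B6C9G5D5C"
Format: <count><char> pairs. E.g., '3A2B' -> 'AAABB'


Expanding each <count><char> pair:
  9D -> 'DDDDDDDDD'
  5G -> 'GGGGG'
  2B -> 'BB'
  6C -> 'CCCCCC'
  9G -> 'GGGGGGGGG'
  5D -> 'DDDDD'
  5C -> 'CCCCC'

Decoded = DDDDDDDDDGGGGGBBCCCCCCGGGGGGGGGDDDDDCCCCC


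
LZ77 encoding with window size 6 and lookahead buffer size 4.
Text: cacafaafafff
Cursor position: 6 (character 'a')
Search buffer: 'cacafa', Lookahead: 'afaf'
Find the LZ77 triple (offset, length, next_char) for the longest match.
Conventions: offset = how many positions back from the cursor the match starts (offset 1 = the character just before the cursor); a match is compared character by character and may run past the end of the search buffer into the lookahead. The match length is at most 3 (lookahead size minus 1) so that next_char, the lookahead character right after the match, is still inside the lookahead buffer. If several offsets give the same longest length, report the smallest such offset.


Try each offset into the search buffer:
  offset=1 (pos 5, char 'a'): match length 1
  offset=2 (pos 4, char 'f'): match length 0
  offset=3 (pos 3, char 'a'): match length 3
  offset=4 (pos 2, char 'c'): match length 0
  offset=5 (pos 1, char 'a'): match length 1
  offset=6 (pos 0, char 'c'): match length 0
Longest match has length 3 at offset 3.
next_char = character at position 6 + 3 = 9 -> 'f'

Best match: offset=3, length=3 (matching 'afa' starting at position 3)
LZ77 triple: (3, 3, 'f')


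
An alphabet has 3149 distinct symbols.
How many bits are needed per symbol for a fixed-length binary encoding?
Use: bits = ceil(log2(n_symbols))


log2(3149) = 11.6207
Bracket: 2^11 = 2048 < 3149 <= 2^12 = 4096
So ceil(log2(3149)) = 12

bits = ceil(log2(3149)) = ceil(11.6207) = 12 bits
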